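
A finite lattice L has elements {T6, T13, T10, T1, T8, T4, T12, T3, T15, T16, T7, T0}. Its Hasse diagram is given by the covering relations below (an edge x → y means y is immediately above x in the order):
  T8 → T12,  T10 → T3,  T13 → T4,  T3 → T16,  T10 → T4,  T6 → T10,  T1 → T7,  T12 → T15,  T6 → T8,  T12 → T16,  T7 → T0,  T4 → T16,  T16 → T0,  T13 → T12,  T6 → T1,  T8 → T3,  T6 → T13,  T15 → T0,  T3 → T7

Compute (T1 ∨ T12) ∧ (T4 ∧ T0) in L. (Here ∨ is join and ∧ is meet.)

T4

T1 ∨ T12 = T0
T4 ∧ T0 = T4
T0 ∧ T4 = T4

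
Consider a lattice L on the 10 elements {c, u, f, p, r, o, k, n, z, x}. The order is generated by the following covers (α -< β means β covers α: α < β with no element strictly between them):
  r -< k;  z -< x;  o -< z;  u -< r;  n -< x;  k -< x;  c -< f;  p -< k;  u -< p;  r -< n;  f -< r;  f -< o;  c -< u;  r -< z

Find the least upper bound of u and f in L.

Common upper bounds of {u, f}: k, n, r, x, z.
The least among these is r.

r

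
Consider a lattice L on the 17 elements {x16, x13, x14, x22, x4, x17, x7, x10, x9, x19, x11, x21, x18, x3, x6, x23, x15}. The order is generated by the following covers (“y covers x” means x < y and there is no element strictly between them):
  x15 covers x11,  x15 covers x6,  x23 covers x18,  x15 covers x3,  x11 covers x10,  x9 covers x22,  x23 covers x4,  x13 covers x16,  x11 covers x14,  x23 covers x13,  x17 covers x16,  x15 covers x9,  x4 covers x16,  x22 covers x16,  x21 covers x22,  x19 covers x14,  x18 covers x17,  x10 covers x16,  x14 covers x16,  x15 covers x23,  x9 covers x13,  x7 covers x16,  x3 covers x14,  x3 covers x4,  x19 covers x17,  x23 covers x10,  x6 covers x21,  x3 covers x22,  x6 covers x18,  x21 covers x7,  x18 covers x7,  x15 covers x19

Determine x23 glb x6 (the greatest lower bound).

Common lower bounds of {x23, x6}: x16, x17, x18, x7.
The greatest among these is x18.

x18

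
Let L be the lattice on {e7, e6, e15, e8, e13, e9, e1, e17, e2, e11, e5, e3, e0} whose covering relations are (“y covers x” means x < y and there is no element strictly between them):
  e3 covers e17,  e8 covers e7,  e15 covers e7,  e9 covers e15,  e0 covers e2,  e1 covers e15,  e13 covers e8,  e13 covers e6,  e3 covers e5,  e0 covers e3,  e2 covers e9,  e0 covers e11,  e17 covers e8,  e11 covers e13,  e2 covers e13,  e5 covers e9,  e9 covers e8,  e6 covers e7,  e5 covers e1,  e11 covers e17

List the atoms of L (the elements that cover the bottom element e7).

The atoms are exactly the elements that cover e7: e15, e6, e8.

e15, e6, e8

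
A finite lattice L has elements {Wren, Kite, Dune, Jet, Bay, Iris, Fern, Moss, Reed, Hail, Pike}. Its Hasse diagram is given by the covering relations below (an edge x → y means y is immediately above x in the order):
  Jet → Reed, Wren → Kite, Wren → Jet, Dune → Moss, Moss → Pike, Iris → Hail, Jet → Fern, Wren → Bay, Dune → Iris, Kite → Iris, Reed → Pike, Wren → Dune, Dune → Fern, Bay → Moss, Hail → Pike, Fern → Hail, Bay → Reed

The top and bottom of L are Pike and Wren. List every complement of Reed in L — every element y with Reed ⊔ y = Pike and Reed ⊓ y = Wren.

Need y with Reed ∨ y = Pike and Reed ∧ y = Wren.
Checking each element gives: Dune, Iris, Kite.

Dune, Iris, Kite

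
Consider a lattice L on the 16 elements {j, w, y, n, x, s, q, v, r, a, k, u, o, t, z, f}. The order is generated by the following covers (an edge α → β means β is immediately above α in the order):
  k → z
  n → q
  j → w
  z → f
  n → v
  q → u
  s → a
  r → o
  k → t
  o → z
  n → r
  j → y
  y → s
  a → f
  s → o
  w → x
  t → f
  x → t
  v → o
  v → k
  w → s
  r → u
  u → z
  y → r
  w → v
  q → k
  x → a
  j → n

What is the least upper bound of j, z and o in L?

Common upper bounds of {j, z, o}: f, z.
The least among these is z.

z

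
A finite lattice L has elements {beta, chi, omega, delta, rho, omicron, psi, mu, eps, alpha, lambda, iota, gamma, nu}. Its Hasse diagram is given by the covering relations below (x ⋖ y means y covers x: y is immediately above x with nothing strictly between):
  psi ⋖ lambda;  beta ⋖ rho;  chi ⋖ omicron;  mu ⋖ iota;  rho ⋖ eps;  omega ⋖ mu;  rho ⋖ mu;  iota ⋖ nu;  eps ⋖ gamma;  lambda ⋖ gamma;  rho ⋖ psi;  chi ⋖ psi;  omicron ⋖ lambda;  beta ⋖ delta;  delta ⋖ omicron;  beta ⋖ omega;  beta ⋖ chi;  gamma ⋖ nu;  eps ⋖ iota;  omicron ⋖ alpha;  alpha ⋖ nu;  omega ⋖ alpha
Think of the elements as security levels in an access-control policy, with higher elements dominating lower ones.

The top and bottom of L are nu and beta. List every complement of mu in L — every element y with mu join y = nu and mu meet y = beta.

chi, delta, omicron

Need y with mu ∨ y = nu and mu ∧ y = beta.
Checking each element gives: chi, delta, omicron.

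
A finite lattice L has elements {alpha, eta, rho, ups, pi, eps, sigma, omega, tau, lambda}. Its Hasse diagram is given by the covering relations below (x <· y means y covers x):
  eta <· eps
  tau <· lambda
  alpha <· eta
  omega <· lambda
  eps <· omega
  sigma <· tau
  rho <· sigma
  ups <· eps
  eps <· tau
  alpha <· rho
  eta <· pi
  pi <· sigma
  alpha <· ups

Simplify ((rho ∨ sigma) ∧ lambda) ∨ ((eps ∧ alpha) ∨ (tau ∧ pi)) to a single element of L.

sigma

rho ∨ sigma = sigma
sigma ∧ lambda = sigma
eps ∧ alpha = alpha
tau ∧ pi = pi
alpha ∨ pi = pi
sigma ∨ pi = sigma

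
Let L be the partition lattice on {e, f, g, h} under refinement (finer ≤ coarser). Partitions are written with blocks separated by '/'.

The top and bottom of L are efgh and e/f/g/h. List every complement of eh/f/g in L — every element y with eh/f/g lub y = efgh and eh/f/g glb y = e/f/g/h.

Need y with eh/f/g ∨ y = efgh and eh/f/g ∧ y = e/f/g/h.
Checking each element gives: e/fgh, ef/gh, efg/h, eg/fh.

e/fgh, ef/gh, efg/h, eg/fh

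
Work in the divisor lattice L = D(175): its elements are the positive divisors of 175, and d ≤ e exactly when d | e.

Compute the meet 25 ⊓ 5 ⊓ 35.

5

Common lower bounds of {25, 5, 35}: 1, 5.
The greatest among these is 5.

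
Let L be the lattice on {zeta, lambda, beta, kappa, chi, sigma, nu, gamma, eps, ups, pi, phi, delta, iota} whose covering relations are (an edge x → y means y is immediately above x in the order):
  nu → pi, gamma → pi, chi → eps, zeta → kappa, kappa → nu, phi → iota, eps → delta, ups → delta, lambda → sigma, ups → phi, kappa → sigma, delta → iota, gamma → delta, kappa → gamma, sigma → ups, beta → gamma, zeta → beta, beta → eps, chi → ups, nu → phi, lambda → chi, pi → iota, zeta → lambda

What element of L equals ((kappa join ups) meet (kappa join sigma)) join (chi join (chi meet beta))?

ups

kappa ∨ ups = ups
kappa ∨ sigma = sigma
ups ∧ sigma = sigma
chi ∧ beta = zeta
chi ∨ zeta = chi
sigma ∨ chi = ups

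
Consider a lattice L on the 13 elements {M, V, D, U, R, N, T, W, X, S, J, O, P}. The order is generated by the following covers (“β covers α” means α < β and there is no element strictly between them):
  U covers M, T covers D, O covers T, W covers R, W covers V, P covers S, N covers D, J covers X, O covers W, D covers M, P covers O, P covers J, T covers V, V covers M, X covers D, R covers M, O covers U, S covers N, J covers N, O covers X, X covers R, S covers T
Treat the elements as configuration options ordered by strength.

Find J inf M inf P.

Common lower bounds of {J, M, P}: M.
The greatest among these is M.

M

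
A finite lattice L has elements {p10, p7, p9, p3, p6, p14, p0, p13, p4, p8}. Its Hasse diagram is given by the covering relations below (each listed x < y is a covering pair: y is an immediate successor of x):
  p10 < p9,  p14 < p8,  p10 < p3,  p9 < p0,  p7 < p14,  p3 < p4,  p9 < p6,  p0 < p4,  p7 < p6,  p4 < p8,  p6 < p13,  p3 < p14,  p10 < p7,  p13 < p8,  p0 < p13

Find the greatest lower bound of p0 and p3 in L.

p10

Common lower bounds of {p0, p3}: p10.
The greatest among these is p10.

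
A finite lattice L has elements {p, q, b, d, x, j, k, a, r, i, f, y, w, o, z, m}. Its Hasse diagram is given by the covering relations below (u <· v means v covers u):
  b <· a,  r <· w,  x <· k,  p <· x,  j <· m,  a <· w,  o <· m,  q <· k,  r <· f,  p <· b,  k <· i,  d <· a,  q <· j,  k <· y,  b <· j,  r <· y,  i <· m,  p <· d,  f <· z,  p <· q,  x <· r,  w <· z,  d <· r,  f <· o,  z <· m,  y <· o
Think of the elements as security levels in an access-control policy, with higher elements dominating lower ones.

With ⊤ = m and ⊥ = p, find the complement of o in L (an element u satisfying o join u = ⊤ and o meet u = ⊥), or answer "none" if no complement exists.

b

Need u with o ∨ u = m and o ∧ u = p.
Checking each element gives: b.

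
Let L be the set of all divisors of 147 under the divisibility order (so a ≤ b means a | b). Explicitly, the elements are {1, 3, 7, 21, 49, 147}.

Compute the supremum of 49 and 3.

147

Common upper bounds of {49, 3}: 147.
The least among these is 147.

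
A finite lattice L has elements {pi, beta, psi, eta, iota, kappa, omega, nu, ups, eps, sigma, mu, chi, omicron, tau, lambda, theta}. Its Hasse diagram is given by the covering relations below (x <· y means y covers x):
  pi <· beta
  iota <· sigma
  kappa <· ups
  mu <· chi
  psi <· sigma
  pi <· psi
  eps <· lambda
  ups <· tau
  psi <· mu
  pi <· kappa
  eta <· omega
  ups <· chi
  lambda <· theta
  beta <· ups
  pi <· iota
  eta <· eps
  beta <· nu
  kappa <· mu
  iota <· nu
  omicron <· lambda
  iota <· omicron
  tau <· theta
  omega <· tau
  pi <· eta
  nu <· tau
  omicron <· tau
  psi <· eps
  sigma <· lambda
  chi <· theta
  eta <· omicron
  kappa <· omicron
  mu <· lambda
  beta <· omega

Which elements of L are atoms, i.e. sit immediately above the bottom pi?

beta, eta, iota, kappa, psi

The atoms are exactly the elements that cover pi: beta, eta, iota, kappa, psi.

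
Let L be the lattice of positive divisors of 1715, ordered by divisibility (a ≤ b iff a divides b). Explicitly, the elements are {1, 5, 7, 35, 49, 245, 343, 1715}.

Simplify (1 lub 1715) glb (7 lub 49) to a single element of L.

49

1 ∨ 1715 = 1715
7 ∨ 49 = 49
1715 ∧ 49 = 49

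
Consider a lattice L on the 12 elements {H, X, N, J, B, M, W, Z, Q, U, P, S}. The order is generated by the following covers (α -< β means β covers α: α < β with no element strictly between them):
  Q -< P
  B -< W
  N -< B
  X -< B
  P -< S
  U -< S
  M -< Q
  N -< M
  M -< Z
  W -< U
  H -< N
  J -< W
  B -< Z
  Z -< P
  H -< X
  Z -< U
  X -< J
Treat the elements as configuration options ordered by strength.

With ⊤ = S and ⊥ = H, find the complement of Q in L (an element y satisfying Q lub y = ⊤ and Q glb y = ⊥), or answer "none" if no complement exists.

Need y with Q ∨ y = S and Q ∧ y = H.
Checking each element gives: J.

J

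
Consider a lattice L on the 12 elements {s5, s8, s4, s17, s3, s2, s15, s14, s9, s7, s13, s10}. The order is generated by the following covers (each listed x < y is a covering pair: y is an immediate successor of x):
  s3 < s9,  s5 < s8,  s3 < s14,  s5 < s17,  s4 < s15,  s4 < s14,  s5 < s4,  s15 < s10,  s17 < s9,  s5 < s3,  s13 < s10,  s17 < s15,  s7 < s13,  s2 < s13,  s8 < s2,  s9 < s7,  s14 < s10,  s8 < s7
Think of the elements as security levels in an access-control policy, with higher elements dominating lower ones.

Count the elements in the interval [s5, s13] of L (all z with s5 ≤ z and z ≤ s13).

The interval [s5, s13] = {s13, s17, s2, s3, s5, s7, s8, s9}, which has 8 elements.

8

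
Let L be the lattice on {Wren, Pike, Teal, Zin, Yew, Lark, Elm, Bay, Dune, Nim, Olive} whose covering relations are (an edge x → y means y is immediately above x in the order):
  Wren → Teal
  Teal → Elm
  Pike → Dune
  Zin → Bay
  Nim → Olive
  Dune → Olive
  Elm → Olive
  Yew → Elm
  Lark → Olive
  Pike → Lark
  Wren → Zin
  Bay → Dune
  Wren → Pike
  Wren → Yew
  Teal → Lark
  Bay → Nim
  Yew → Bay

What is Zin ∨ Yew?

Common upper bounds of {Zin, Yew}: Bay, Dune, Nim, Olive.
The least among these is Bay.

Bay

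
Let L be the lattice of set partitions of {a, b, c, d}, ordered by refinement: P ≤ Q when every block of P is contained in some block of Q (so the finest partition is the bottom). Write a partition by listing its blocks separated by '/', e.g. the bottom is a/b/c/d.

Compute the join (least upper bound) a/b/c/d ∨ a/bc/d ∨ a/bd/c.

The join of a/b/c/d, a/bc/d, a/bd/c merges any blocks that overlap across the partitions, giving a/bcd.

a/bcd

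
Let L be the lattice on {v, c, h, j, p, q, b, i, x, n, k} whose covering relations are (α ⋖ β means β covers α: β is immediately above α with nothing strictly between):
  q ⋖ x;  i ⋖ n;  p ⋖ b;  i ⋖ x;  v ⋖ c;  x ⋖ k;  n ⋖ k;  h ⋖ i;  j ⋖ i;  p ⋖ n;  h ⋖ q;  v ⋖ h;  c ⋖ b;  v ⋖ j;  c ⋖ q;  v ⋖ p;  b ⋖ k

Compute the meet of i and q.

Common lower bounds of {i, q}: h, v.
The greatest among these is h.

h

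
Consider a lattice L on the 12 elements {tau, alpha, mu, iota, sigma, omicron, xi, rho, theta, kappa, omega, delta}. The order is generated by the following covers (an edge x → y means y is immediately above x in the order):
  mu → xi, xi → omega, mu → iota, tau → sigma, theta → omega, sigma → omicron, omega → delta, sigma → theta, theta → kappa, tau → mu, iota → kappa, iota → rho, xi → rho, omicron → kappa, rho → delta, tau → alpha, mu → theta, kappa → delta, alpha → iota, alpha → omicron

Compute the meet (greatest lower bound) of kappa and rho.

iota

Common lower bounds of {kappa, rho}: alpha, iota, mu, tau.
The greatest among these is iota.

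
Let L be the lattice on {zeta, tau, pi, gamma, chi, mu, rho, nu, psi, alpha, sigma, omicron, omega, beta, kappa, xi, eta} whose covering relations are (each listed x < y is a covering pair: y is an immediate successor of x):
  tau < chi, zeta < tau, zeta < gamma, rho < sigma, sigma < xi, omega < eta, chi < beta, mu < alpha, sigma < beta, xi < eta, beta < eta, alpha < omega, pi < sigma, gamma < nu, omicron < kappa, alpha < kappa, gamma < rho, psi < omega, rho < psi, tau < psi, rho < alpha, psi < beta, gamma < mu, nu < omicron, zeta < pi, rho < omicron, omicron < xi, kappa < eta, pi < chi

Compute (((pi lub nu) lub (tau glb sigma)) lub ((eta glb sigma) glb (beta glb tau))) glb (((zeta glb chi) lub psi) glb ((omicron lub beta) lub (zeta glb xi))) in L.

pi ∨ nu = xi
tau ∧ sigma = zeta
xi ∨ zeta = xi
eta ∧ sigma = sigma
beta ∧ tau = tau
sigma ∧ tau = zeta
xi ∨ zeta = xi
zeta ∧ chi = zeta
zeta ∨ psi = psi
omicron ∨ beta = eta
zeta ∧ xi = zeta
eta ∨ zeta = eta
psi ∧ eta = psi
xi ∧ psi = rho

rho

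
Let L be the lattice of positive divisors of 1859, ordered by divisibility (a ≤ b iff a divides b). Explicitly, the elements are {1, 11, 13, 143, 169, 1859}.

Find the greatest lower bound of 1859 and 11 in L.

11

Common lower bounds of {1859, 11}: 1, 11.
The greatest among these is 11.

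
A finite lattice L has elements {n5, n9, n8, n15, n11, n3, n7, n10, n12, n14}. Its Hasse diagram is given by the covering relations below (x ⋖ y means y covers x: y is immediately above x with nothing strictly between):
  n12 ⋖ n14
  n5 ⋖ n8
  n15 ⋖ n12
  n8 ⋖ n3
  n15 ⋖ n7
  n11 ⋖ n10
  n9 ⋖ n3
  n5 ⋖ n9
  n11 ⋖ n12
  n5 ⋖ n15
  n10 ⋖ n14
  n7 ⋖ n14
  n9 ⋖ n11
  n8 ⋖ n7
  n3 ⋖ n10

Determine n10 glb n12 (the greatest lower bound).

Common lower bounds of {n10, n12}: n11, n5, n9.
The greatest among these is n11.

n11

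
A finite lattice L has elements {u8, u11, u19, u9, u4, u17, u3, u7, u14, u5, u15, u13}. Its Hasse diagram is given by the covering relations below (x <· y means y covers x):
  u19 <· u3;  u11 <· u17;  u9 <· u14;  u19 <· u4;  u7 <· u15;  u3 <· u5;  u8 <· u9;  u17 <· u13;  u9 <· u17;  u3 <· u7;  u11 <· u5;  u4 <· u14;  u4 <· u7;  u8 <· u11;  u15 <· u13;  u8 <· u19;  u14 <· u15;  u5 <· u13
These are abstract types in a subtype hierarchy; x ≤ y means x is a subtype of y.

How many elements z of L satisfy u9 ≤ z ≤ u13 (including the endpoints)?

5

The interval [u9, u13] = {u13, u14, u15, u17, u9}, which has 5 elements.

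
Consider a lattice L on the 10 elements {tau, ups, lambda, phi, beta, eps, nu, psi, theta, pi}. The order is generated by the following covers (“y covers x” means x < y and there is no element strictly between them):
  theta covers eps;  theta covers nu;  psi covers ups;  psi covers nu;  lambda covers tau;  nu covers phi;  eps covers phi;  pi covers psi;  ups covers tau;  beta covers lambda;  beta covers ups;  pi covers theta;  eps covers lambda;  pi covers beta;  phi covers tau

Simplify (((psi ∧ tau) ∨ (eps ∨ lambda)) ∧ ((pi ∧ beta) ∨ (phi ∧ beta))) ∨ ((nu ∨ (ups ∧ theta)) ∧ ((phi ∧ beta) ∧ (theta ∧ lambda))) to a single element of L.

lambda

psi ∧ tau = tau
eps ∨ lambda = eps
tau ∨ eps = eps
pi ∧ beta = beta
phi ∧ beta = tau
beta ∨ tau = beta
eps ∧ beta = lambda
ups ∧ theta = tau
nu ∨ tau = nu
phi ∧ beta = tau
theta ∧ lambda = lambda
tau ∧ lambda = tau
nu ∧ tau = tau
lambda ∨ tau = lambda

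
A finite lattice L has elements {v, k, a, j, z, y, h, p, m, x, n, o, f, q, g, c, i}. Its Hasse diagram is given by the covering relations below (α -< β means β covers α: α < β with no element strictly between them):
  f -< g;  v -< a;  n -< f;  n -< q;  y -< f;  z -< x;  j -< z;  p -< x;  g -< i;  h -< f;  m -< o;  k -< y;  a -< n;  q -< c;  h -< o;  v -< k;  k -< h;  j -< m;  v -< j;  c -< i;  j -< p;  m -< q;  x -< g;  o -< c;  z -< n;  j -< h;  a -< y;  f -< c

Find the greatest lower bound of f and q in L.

n

Common lower bounds of {f, q}: a, j, n, v, z.
The greatest among these is n.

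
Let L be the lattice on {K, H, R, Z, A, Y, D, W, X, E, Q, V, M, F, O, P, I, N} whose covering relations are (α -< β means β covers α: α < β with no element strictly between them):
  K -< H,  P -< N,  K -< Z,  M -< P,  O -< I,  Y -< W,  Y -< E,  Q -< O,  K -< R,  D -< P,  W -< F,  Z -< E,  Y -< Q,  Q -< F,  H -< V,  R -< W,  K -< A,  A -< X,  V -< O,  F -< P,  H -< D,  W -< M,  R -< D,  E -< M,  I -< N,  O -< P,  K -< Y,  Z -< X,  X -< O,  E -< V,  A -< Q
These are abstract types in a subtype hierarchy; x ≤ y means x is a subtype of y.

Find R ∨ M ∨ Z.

M

Common upper bounds of {R, M, Z}: M, N, P.
The least among these is M.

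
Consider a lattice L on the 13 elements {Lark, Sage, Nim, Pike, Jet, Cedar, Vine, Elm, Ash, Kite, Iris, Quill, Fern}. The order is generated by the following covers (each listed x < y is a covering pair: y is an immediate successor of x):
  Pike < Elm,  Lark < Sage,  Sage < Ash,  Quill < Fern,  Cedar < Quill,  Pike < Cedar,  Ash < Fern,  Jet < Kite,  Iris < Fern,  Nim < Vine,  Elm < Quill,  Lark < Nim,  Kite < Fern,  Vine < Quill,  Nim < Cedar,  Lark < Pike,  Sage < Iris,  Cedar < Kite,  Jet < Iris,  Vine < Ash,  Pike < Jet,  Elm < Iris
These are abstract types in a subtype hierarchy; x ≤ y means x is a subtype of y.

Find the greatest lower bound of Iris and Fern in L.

Iris

Common lower bounds of {Iris, Fern}: Elm, Iris, Jet, Lark, Pike, Sage.
The greatest among these is Iris.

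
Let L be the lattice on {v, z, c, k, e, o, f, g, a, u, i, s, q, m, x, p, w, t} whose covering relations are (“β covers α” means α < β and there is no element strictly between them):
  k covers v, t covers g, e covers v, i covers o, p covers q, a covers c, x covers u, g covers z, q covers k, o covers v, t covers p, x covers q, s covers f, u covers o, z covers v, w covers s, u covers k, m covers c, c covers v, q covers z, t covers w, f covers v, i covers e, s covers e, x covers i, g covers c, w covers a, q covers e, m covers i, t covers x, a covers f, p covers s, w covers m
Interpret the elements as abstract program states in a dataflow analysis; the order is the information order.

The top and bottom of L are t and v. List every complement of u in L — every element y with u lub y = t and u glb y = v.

a, c, f, g, s

Need y with u ∨ y = t and u ∧ y = v.
Checking each element gives: a, c, f, g, s.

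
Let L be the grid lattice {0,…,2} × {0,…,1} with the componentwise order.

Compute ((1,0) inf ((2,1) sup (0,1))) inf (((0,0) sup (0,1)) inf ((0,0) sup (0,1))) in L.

(0,0)

(2,1) ∨ (0,1) = (2,1)
(1,0) ∧ (2,1) = (1,0)
(0,0) ∨ (0,1) = (0,1)
(0,0) ∨ (0,1) = (0,1)
(0,1) ∧ (0,1) = (0,1)
(1,0) ∧ (0,1) = (0,0)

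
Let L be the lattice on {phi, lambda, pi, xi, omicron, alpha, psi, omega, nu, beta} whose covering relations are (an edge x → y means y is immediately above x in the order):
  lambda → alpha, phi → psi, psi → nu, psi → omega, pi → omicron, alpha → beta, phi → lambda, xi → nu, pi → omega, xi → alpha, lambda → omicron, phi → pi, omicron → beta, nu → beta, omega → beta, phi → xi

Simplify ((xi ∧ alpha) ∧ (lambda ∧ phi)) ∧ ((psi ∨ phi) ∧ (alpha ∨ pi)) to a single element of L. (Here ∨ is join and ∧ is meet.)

phi

xi ∧ alpha = xi
lambda ∧ phi = phi
xi ∧ phi = phi
psi ∨ phi = psi
alpha ∨ pi = beta
psi ∧ beta = psi
phi ∧ psi = phi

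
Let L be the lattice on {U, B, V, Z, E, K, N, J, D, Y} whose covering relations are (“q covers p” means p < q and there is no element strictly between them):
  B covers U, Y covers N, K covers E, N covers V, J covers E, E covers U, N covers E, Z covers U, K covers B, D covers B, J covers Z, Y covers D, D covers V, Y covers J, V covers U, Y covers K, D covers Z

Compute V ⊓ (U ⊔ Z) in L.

U

U ∨ Z = Z
V ∧ Z = U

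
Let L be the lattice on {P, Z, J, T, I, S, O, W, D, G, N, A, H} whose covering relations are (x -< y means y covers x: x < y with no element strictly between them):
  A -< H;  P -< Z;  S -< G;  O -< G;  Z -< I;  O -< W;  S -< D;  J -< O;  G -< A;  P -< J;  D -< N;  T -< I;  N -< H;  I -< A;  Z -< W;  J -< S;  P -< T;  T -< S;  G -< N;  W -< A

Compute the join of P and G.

G

Common upper bounds of {P, G}: A, G, H, N.
The least among these is G.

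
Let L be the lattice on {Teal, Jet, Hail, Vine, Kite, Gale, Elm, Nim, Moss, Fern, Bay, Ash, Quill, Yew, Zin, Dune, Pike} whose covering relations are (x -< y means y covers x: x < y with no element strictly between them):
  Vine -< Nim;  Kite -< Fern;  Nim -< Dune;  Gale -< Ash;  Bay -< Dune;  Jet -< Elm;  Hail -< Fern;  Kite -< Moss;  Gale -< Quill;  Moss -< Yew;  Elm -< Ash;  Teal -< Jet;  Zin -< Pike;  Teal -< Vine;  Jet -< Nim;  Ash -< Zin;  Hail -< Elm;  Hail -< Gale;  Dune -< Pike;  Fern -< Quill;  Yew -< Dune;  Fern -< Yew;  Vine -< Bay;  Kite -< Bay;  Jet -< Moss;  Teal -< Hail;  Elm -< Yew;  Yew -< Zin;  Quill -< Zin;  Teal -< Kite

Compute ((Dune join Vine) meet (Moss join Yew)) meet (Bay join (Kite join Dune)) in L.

Yew

Dune ∨ Vine = Dune
Moss ∨ Yew = Yew
Dune ∧ Yew = Yew
Kite ∨ Dune = Dune
Bay ∨ Dune = Dune
Yew ∧ Dune = Yew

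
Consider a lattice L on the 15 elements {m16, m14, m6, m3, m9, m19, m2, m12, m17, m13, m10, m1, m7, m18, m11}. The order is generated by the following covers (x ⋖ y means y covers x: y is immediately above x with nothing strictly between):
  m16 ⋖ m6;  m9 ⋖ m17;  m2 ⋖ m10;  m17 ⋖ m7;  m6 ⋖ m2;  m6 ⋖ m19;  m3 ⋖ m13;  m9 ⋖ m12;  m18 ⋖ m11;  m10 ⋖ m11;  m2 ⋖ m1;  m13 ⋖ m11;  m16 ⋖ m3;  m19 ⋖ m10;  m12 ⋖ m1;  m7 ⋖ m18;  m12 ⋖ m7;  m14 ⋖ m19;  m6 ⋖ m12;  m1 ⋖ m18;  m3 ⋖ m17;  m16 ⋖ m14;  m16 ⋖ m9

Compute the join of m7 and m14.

Common upper bounds of {m7, m14}: m11.
The least among these is m11.

m11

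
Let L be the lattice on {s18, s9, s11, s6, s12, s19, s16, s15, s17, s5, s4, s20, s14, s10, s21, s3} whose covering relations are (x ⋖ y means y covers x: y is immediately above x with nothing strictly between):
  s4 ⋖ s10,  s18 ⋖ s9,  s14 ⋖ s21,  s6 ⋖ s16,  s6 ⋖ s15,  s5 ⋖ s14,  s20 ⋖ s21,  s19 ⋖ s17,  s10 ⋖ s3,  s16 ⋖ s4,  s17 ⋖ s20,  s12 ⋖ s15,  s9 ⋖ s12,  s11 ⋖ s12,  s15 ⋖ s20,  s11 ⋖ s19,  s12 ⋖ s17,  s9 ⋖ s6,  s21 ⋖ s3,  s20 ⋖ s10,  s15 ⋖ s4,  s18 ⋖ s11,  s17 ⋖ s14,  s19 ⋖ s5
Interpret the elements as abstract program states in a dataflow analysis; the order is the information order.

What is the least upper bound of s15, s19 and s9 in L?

Common upper bounds of {s15, s19, s9}: s10, s20, s21, s3.
The least among these is s20.

s20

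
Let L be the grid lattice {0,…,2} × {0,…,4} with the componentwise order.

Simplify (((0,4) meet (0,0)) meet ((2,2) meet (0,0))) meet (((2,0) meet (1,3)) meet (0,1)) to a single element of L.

(0,0)

(0,4) ∧ (0,0) = (0,0)
(2,2) ∧ (0,0) = (0,0)
(0,0) ∧ (0,0) = (0,0)
(2,0) ∧ (1,3) = (1,0)
(1,0) ∧ (0,1) = (0,0)
(0,0) ∧ (0,0) = (0,0)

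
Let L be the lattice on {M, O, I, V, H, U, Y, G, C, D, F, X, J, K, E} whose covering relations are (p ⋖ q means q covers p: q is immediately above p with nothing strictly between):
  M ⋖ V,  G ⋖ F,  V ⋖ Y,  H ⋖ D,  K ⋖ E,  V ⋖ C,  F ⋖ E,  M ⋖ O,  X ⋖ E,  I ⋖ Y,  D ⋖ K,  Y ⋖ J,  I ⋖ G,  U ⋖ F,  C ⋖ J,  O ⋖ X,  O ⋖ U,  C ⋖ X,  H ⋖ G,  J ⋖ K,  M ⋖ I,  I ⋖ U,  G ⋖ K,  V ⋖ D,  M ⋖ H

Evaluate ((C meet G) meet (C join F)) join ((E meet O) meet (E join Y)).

O

C ∧ G = M
C ∨ F = E
M ∧ E = M
E ∧ O = O
E ∨ Y = E
O ∧ E = O
M ∨ O = O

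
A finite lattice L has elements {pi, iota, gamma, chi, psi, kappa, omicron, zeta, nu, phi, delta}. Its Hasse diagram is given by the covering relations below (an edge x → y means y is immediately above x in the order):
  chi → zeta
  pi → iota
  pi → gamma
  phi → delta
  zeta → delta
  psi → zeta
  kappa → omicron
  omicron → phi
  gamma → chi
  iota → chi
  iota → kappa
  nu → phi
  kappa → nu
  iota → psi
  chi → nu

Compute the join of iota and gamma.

Common upper bounds of {iota, gamma}: chi, delta, nu, phi, zeta.
The least among these is chi.

chi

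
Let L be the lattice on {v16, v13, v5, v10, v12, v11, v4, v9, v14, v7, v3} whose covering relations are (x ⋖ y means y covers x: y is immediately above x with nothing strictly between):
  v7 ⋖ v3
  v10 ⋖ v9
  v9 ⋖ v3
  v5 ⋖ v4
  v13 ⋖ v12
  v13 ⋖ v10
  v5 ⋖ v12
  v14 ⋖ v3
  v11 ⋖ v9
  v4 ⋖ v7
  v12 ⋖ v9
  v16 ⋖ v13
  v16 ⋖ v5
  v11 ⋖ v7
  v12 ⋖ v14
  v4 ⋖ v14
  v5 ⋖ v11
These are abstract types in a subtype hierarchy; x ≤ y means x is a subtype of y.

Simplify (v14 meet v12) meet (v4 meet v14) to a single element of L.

v14 ∧ v12 = v12
v4 ∧ v14 = v4
v12 ∧ v4 = v5

v5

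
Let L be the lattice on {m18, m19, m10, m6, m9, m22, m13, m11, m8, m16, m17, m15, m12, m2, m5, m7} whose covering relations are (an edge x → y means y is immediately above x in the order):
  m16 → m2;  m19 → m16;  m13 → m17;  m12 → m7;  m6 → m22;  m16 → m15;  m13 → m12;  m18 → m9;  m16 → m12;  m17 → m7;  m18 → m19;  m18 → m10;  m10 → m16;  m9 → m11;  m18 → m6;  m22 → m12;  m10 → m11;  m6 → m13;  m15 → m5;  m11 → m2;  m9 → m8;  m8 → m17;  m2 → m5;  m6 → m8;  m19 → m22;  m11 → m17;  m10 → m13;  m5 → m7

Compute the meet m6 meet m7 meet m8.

m6

Common lower bounds of {m6, m7, m8}: m18, m6.
The greatest among these is m6.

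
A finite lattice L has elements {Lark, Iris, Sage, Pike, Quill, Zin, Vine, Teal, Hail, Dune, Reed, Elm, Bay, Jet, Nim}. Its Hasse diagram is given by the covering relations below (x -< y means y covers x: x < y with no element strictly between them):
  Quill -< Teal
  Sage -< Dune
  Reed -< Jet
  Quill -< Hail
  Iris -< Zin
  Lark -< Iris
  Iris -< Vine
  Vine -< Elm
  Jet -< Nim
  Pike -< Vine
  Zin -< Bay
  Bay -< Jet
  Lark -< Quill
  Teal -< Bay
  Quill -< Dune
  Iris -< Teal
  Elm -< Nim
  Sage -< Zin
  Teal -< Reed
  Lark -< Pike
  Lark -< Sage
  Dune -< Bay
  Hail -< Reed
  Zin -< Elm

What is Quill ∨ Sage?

Dune

Common upper bounds of {Quill, Sage}: Bay, Dune, Jet, Nim.
The least among these is Dune.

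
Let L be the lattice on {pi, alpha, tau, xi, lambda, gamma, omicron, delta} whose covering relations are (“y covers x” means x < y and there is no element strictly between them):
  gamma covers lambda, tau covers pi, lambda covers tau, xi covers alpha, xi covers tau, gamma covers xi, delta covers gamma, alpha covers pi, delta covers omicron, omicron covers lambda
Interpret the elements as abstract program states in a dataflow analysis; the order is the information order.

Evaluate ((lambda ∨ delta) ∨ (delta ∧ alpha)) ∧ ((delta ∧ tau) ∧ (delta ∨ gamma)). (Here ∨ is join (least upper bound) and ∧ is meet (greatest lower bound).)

tau

lambda ∨ delta = delta
delta ∧ alpha = alpha
delta ∨ alpha = delta
delta ∧ tau = tau
delta ∨ gamma = delta
tau ∧ delta = tau
delta ∧ tau = tau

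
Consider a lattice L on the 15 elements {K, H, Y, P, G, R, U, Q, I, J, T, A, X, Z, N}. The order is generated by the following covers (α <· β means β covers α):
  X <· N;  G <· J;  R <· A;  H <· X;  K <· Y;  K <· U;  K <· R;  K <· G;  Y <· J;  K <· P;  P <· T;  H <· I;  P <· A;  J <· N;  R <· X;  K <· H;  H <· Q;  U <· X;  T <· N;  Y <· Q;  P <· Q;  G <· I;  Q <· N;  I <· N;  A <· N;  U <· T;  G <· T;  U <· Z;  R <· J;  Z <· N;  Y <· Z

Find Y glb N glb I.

K

Common lower bounds of {Y, N, I}: K.
The greatest among these is K.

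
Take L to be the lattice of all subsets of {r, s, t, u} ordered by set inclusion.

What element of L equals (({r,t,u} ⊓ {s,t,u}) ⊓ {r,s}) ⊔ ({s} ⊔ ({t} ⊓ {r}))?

{s}

{r,t,u} ∧ {s,t,u} = {t,u}
{t,u} ∧ {r,s} = {}
{t} ∧ {r} = {}
{s} ∨ {} = {s}
{} ∨ {s} = {s}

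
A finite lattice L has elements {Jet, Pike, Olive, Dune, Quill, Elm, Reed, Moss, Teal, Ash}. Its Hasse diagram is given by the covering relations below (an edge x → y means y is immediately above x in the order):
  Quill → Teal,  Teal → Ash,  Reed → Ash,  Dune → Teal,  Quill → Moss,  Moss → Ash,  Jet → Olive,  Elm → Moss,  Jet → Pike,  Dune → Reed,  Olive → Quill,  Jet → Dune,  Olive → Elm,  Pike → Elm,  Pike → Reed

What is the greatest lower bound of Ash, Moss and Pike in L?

Pike

Common lower bounds of {Ash, Moss, Pike}: Jet, Pike.
The greatest among these is Pike.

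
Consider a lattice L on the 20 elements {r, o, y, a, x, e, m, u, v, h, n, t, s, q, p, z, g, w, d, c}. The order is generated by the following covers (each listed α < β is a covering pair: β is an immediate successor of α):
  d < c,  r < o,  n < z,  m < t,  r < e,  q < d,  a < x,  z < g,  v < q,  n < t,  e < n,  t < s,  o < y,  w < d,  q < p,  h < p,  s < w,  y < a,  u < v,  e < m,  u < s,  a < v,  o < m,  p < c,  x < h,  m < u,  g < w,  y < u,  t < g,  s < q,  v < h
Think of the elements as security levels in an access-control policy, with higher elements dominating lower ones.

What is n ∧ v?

Common lower bounds of {n, v}: e, r.
The greatest among these is e.

e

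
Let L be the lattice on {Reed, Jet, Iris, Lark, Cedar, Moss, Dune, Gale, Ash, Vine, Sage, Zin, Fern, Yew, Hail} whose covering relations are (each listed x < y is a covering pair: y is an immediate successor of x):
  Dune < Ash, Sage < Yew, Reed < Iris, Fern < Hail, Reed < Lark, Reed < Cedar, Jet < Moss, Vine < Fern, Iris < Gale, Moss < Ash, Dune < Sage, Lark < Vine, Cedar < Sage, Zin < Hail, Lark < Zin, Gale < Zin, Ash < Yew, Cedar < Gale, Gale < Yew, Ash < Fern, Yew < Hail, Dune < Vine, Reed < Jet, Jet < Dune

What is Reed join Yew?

Yew

Common upper bounds of {Reed, Yew}: Hail, Yew.
The least among these is Yew.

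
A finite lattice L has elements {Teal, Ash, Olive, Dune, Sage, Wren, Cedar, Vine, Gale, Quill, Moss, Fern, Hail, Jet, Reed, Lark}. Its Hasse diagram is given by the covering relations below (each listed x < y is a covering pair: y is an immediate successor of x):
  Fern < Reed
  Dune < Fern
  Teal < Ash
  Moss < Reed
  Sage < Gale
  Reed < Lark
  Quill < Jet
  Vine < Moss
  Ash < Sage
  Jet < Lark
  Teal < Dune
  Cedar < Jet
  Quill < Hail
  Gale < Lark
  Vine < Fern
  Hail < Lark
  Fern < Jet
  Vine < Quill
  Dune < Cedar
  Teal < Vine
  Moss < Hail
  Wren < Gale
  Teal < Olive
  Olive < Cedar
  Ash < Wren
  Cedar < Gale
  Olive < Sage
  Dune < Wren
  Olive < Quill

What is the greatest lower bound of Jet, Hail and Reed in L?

Common lower bounds of {Jet, Hail, Reed}: Teal, Vine.
The greatest among these is Vine.

Vine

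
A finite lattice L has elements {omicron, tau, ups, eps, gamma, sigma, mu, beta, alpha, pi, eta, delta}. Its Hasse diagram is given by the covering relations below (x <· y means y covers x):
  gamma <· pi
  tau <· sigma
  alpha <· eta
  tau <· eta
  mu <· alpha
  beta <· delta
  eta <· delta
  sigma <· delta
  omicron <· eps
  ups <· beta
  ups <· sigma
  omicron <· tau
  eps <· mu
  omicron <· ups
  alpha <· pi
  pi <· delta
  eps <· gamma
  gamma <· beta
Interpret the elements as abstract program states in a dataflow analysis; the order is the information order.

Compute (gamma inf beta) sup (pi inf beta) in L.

gamma

gamma ∧ beta = gamma
pi ∧ beta = gamma
gamma ∨ gamma = gamma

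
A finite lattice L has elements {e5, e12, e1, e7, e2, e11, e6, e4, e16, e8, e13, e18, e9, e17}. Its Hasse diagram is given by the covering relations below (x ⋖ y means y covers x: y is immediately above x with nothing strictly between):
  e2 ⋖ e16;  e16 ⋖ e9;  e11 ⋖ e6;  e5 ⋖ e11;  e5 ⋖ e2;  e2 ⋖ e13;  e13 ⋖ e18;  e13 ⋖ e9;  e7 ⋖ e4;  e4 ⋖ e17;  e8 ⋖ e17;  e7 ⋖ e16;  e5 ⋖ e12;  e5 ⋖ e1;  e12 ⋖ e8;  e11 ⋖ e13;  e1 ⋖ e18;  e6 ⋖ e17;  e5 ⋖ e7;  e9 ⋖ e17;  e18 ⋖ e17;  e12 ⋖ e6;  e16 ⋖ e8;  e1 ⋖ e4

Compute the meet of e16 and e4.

e7

Common lower bounds of {e16, e4}: e5, e7.
The greatest among these is e7.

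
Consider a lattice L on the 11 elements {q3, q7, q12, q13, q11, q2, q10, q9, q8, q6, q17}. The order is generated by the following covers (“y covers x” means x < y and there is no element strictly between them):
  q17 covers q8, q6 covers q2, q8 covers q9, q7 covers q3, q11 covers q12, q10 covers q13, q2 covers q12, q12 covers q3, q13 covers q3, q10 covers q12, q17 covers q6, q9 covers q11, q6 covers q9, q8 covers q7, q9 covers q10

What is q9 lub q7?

Common upper bounds of {q9, q7}: q17, q8.
The least among these is q8.

q8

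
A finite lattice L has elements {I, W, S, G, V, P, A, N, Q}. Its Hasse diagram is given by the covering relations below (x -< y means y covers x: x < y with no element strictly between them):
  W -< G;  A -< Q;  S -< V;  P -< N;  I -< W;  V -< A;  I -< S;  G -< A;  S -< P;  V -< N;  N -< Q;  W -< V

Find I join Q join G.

Q

Common upper bounds of {I, Q, G}: Q.
The least among these is Q.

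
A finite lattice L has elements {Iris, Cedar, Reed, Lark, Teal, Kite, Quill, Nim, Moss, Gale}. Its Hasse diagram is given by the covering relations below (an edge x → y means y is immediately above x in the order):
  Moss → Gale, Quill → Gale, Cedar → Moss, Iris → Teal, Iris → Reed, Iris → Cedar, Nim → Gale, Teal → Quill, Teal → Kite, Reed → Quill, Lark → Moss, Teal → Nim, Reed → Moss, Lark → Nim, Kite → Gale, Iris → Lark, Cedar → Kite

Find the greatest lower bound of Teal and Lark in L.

Iris

Common lower bounds of {Teal, Lark}: Iris.
The greatest among these is Iris.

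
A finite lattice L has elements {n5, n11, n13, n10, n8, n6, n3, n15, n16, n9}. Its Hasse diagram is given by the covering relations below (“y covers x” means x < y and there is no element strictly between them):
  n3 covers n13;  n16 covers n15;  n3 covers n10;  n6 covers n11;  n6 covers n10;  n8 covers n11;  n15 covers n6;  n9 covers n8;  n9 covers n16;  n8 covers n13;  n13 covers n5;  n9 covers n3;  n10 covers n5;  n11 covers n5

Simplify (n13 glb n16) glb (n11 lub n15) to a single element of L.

n5

n13 ∧ n16 = n5
n11 ∨ n15 = n15
n5 ∧ n15 = n5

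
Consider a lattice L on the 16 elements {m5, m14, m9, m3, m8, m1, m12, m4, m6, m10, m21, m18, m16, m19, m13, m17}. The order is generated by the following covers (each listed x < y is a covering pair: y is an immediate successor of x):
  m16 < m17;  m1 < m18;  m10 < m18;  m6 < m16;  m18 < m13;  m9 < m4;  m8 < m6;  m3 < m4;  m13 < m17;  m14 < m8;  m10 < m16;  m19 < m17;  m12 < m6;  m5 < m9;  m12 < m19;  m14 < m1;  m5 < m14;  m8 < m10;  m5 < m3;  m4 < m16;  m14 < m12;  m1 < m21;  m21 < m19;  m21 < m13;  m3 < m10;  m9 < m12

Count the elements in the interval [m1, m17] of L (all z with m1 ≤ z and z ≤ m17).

6

The interval [m1, m17] = {m1, m13, m17, m18, m19, m21}, which has 6 elements.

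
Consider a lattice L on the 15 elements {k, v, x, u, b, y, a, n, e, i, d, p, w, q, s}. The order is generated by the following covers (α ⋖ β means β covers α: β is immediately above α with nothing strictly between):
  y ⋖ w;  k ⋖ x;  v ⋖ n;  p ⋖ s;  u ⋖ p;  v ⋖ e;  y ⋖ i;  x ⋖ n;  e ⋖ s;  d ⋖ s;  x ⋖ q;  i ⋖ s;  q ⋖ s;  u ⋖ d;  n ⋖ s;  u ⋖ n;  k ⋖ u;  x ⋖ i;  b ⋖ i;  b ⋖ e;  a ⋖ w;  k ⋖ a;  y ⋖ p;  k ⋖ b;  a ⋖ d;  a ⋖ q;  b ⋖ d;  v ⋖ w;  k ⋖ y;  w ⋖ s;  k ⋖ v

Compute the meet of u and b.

k

Common lower bounds of {u, b}: k.
The greatest among these is k.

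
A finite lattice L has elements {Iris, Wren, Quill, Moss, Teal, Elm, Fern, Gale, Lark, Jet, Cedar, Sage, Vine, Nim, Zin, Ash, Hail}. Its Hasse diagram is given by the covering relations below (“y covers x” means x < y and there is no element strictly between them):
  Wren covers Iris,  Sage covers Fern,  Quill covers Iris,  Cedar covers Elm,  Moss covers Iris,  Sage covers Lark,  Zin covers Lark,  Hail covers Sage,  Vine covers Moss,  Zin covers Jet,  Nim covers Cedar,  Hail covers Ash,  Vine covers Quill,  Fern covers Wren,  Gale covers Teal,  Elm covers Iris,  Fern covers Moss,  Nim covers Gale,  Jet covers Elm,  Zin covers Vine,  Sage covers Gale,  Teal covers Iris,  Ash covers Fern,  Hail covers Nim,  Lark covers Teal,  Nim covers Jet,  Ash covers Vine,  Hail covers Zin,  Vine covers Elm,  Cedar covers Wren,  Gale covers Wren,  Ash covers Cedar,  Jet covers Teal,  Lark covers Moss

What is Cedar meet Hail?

Cedar

Common lower bounds of {Cedar, Hail}: Cedar, Elm, Iris, Wren.
The greatest among these is Cedar.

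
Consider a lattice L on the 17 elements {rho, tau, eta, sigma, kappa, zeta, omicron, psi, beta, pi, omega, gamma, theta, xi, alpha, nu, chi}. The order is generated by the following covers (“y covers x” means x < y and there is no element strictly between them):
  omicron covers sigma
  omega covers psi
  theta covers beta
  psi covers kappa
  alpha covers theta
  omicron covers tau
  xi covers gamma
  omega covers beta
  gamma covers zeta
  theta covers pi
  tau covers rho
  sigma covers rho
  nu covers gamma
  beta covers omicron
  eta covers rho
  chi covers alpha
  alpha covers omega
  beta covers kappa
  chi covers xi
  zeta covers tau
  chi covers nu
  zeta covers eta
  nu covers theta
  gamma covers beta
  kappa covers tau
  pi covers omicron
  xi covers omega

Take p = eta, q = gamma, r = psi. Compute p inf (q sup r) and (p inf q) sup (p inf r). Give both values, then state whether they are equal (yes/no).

eta; eta; yes

q sup r = xi, so p inf (q sup r) = eta inf xi = eta.
p inf q = eta and p inf r = rho, so (p inf q) sup (p inf r) = eta sup rho = eta.
Equal: yes.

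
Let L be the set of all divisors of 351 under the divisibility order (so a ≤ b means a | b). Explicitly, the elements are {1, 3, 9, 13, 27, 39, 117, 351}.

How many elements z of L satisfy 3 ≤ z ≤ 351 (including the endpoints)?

6

The interval [3, 351] = {117, 27, 3, 351, 39, 9}, which has 6 elements.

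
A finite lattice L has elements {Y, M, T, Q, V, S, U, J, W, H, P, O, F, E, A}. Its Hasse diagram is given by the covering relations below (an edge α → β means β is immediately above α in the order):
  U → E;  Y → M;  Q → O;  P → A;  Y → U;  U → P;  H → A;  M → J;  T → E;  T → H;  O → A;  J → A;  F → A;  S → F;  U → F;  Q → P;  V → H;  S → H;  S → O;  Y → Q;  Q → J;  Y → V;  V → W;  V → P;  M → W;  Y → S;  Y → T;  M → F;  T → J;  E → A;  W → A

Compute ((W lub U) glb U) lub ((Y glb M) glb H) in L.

W ∨ U = A
A ∧ U = U
Y ∧ M = Y
Y ∧ H = Y
U ∨ Y = U

U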